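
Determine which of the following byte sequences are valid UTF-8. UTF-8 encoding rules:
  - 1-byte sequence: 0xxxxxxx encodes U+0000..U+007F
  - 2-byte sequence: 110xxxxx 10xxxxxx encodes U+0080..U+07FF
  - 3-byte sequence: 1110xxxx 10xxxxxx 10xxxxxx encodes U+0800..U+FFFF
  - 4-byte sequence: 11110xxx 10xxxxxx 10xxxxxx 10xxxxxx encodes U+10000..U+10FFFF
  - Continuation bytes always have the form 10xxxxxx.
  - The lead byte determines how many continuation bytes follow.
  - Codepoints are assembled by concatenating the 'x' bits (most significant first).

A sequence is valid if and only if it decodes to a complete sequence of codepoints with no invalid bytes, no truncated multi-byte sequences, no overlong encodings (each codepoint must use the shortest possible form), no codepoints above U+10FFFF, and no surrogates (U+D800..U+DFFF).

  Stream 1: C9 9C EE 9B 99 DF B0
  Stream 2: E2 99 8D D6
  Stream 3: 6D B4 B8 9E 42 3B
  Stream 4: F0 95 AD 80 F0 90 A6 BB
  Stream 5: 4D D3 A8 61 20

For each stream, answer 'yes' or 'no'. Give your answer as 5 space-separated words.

Answer: yes no no yes yes

Derivation:
Stream 1: decodes cleanly. VALID
Stream 2: error at byte offset 4. INVALID
Stream 3: error at byte offset 1. INVALID
Stream 4: decodes cleanly. VALID
Stream 5: decodes cleanly. VALID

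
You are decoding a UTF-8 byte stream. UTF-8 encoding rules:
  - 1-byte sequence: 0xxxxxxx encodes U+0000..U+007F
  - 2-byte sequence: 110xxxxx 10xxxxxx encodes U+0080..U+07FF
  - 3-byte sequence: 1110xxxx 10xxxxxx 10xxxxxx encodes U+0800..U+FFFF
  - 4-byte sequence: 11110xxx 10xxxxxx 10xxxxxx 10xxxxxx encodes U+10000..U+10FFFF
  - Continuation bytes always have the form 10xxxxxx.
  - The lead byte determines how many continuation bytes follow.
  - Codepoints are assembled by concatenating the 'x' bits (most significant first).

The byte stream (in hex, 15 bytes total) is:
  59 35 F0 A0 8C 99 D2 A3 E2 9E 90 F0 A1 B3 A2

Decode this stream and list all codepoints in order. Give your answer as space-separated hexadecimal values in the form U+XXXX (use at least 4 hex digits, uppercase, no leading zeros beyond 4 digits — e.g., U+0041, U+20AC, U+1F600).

Answer: U+0059 U+0035 U+20319 U+04A3 U+2790 U+21CE2

Derivation:
Byte[0]=59: 1-byte ASCII. cp=U+0059
Byte[1]=35: 1-byte ASCII. cp=U+0035
Byte[2]=F0: 4-byte lead, need 3 cont bytes. acc=0x0
Byte[3]=A0: continuation. acc=(acc<<6)|0x20=0x20
Byte[4]=8C: continuation. acc=(acc<<6)|0x0C=0x80C
Byte[5]=99: continuation. acc=(acc<<6)|0x19=0x20319
Completed: cp=U+20319 (starts at byte 2)
Byte[6]=D2: 2-byte lead, need 1 cont bytes. acc=0x12
Byte[7]=A3: continuation. acc=(acc<<6)|0x23=0x4A3
Completed: cp=U+04A3 (starts at byte 6)
Byte[8]=E2: 3-byte lead, need 2 cont bytes. acc=0x2
Byte[9]=9E: continuation. acc=(acc<<6)|0x1E=0x9E
Byte[10]=90: continuation. acc=(acc<<6)|0x10=0x2790
Completed: cp=U+2790 (starts at byte 8)
Byte[11]=F0: 4-byte lead, need 3 cont bytes. acc=0x0
Byte[12]=A1: continuation. acc=(acc<<6)|0x21=0x21
Byte[13]=B3: continuation. acc=(acc<<6)|0x33=0x873
Byte[14]=A2: continuation. acc=(acc<<6)|0x22=0x21CE2
Completed: cp=U+21CE2 (starts at byte 11)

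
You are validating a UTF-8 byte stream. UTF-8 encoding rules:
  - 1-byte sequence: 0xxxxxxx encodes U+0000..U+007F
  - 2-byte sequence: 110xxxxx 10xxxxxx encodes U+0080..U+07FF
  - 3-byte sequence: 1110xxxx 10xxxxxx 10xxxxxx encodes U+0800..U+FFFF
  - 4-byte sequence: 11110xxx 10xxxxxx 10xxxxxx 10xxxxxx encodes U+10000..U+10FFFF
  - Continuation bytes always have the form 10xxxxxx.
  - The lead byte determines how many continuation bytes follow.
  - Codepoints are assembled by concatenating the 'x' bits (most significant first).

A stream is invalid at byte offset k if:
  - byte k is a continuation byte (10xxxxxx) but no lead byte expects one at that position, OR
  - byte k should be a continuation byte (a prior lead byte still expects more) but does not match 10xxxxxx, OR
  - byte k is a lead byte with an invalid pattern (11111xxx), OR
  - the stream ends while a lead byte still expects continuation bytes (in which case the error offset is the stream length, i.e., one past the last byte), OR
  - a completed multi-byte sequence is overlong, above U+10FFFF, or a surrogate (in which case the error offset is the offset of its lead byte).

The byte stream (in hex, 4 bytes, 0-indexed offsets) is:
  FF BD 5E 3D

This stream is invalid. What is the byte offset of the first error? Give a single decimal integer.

Answer: 0

Derivation:
Byte[0]=FF: INVALID lead byte (not 0xxx/110x/1110/11110)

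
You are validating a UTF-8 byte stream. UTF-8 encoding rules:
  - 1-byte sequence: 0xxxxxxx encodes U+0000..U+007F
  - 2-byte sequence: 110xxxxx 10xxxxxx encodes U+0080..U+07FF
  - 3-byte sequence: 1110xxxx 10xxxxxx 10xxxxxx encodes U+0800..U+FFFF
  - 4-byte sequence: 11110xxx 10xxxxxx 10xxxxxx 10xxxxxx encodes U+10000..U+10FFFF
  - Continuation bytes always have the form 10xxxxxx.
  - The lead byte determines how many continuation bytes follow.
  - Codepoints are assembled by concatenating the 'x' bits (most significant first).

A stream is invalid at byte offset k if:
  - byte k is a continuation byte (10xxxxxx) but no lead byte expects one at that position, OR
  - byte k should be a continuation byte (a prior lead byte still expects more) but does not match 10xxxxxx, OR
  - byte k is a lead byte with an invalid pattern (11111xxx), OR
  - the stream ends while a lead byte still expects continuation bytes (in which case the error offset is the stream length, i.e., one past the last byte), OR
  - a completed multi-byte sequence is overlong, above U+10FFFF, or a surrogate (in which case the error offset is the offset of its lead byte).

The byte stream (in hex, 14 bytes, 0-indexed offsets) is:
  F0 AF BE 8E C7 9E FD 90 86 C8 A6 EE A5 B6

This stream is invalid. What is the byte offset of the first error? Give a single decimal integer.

Byte[0]=F0: 4-byte lead, need 3 cont bytes. acc=0x0
Byte[1]=AF: continuation. acc=(acc<<6)|0x2F=0x2F
Byte[2]=BE: continuation. acc=(acc<<6)|0x3E=0xBFE
Byte[3]=8E: continuation. acc=(acc<<6)|0x0E=0x2FF8E
Completed: cp=U+2FF8E (starts at byte 0)
Byte[4]=C7: 2-byte lead, need 1 cont bytes. acc=0x7
Byte[5]=9E: continuation. acc=(acc<<6)|0x1E=0x1DE
Completed: cp=U+01DE (starts at byte 4)
Byte[6]=FD: INVALID lead byte (not 0xxx/110x/1110/11110)

Answer: 6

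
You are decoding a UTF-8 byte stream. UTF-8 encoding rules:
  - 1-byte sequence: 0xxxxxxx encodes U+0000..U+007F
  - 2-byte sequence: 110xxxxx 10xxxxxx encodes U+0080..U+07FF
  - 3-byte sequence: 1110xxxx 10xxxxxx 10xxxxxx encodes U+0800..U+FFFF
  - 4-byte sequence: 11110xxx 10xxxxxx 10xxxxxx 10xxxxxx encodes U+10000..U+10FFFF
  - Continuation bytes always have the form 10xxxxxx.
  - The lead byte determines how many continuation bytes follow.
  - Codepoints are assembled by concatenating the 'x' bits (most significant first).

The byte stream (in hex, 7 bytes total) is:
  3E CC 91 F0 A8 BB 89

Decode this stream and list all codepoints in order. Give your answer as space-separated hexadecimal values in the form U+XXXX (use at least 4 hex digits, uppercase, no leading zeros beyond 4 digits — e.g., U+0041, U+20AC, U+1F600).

Byte[0]=3E: 1-byte ASCII. cp=U+003E
Byte[1]=CC: 2-byte lead, need 1 cont bytes. acc=0xC
Byte[2]=91: continuation. acc=(acc<<6)|0x11=0x311
Completed: cp=U+0311 (starts at byte 1)
Byte[3]=F0: 4-byte lead, need 3 cont bytes. acc=0x0
Byte[4]=A8: continuation. acc=(acc<<6)|0x28=0x28
Byte[5]=BB: continuation. acc=(acc<<6)|0x3B=0xA3B
Byte[6]=89: continuation. acc=(acc<<6)|0x09=0x28EC9
Completed: cp=U+28EC9 (starts at byte 3)

Answer: U+003E U+0311 U+28EC9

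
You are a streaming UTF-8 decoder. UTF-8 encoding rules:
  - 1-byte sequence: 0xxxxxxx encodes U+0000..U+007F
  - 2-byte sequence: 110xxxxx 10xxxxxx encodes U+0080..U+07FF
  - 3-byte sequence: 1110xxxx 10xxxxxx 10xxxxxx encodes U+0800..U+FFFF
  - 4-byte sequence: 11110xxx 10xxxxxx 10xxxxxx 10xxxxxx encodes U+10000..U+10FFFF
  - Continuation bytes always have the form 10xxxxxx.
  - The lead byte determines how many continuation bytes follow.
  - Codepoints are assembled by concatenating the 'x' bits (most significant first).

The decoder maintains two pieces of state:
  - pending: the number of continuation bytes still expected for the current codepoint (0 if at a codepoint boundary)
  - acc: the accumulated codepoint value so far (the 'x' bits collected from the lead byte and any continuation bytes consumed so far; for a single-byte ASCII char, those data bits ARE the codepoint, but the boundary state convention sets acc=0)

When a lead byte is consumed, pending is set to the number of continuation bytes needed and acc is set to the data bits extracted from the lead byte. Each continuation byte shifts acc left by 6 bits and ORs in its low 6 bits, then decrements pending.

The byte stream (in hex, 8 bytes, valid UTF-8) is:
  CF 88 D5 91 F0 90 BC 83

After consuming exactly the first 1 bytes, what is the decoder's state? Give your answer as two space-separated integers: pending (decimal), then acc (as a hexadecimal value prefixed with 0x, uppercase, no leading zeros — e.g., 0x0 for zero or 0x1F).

Answer: 1 0xF

Derivation:
Byte[0]=CF: 2-byte lead. pending=1, acc=0xF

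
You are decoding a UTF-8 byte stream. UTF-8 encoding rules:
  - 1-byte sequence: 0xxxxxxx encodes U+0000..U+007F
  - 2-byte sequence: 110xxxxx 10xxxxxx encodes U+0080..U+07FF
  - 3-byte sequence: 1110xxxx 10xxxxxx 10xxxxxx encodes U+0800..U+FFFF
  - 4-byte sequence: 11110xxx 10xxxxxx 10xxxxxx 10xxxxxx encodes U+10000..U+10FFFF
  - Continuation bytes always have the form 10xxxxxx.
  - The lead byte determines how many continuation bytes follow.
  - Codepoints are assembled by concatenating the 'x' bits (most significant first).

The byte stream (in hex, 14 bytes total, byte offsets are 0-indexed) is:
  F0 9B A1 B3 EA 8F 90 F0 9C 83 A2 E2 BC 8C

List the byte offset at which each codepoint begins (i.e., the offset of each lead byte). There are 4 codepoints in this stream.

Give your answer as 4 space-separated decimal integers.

Byte[0]=F0: 4-byte lead, need 3 cont bytes. acc=0x0
Byte[1]=9B: continuation. acc=(acc<<6)|0x1B=0x1B
Byte[2]=A1: continuation. acc=(acc<<6)|0x21=0x6E1
Byte[3]=B3: continuation. acc=(acc<<6)|0x33=0x1B873
Completed: cp=U+1B873 (starts at byte 0)
Byte[4]=EA: 3-byte lead, need 2 cont bytes. acc=0xA
Byte[5]=8F: continuation. acc=(acc<<6)|0x0F=0x28F
Byte[6]=90: continuation. acc=(acc<<6)|0x10=0xA3D0
Completed: cp=U+A3D0 (starts at byte 4)
Byte[7]=F0: 4-byte lead, need 3 cont bytes. acc=0x0
Byte[8]=9C: continuation. acc=(acc<<6)|0x1C=0x1C
Byte[9]=83: continuation. acc=(acc<<6)|0x03=0x703
Byte[10]=A2: continuation. acc=(acc<<6)|0x22=0x1C0E2
Completed: cp=U+1C0E2 (starts at byte 7)
Byte[11]=E2: 3-byte lead, need 2 cont bytes. acc=0x2
Byte[12]=BC: continuation. acc=(acc<<6)|0x3C=0xBC
Byte[13]=8C: continuation. acc=(acc<<6)|0x0C=0x2F0C
Completed: cp=U+2F0C (starts at byte 11)

Answer: 0 4 7 11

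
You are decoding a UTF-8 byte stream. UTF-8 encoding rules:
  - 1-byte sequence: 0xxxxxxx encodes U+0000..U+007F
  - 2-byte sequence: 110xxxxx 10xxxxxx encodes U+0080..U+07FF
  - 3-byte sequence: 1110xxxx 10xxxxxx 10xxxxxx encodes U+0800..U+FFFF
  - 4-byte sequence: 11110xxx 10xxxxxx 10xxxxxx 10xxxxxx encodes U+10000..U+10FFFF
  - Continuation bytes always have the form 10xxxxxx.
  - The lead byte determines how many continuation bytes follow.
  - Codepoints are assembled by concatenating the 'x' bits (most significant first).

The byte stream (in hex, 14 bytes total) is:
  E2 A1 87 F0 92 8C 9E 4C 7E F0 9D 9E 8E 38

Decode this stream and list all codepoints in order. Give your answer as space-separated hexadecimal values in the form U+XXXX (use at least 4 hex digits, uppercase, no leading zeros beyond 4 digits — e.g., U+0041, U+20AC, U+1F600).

Byte[0]=E2: 3-byte lead, need 2 cont bytes. acc=0x2
Byte[1]=A1: continuation. acc=(acc<<6)|0x21=0xA1
Byte[2]=87: continuation. acc=(acc<<6)|0x07=0x2847
Completed: cp=U+2847 (starts at byte 0)
Byte[3]=F0: 4-byte lead, need 3 cont bytes. acc=0x0
Byte[4]=92: continuation. acc=(acc<<6)|0x12=0x12
Byte[5]=8C: continuation. acc=(acc<<6)|0x0C=0x48C
Byte[6]=9E: continuation. acc=(acc<<6)|0x1E=0x1231E
Completed: cp=U+1231E (starts at byte 3)
Byte[7]=4C: 1-byte ASCII. cp=U+004C
Byte[8]=7E: 1-byte ASCII. cp=U+007E
Byte[9]=F0: 4-byte lead, need 3 cont bytes. acc=0x0
Byte[10]=9D: continuation. acc=(acc<<6)|0x1D=0x1D
Byte[11]=9E: continuation. acc=(acc<<6)|0x1E=0x75E
Byte[12]=8E: continuation. acc=(acc<<6)|0x0E=0x1D78E
Completed: cp=U+1D78E (starts at byte 9)
Byte[13]=38: 1-byte ASCII. cp=U+0038

Answer: U+2847 U+1231E U+004C U+007E U+1D78E U+0038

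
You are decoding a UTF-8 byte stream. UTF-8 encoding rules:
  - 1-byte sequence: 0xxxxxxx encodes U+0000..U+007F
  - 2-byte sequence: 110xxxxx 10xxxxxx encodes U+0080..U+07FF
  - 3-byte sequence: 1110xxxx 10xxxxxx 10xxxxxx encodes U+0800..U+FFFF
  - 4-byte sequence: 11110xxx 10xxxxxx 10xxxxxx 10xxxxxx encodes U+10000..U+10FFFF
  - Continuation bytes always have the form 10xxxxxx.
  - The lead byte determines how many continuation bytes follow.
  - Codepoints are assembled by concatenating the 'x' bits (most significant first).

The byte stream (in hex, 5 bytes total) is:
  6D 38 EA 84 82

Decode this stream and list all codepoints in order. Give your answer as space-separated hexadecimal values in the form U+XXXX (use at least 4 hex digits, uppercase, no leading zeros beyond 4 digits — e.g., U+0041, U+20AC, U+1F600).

Answer: U+006D U+0038 U+A102

Derivation:
Byte[0]=6D: 1-byte ASCII. cp=U+006D
Byte[1]=38: 1-byte ASCII. cp=U+0038
Byte[2]=EA: 3-byte lead, need 2 cont bytes. acc=0xA
Byte[3]=84: continuation. acc=(acc<<6)|0x04=0x284
Byte[4]=82: continuation. acc=(acc<<6)|0x02=0xA102
Completed: cp=U+A102 (starts at byte 2)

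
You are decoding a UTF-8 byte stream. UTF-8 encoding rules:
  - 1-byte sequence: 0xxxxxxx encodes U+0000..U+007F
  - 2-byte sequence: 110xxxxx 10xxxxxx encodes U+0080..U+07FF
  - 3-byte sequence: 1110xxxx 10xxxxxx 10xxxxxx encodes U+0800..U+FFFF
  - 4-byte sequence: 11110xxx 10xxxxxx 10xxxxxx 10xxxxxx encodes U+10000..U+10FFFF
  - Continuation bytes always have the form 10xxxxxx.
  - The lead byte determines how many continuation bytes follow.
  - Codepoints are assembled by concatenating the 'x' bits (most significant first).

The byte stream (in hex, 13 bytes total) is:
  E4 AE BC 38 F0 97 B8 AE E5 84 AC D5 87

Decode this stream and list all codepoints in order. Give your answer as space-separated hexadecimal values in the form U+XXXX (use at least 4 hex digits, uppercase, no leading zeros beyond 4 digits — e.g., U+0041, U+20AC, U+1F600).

Answer: U+4BBC U+0038 U+17E2E U+512C U+0547

Derivation:
Byte[0]=E4: 3-byte lead, need 2 cont bytes. acc=0x4
Byte[1]=AE: continuation. acc=(acc<<6)|0x2E=0x12E
Byte[2]=BC: continuation. acc=(acc<<6)|0x3C=0x4BBC
Completed: cp=U+4BBC (starts at byte 0)
Byte[3]=38: 1-byte ASCII. cp=U+0038
Byte[4]=F0: 4-byte lead, need 3 cont bytes. acc=0x0
Byte[5]=97: continuation. acc=(acc<<6)|0x17=0x17
Byte[6]=B8: continuation. acc=(acc<<6)|0x38=0x5F8
Byte[7]=AE: continuation. acc=(acc<<6)|0x2E=0x17E2E
Completed: cp=U+17E2E (starts at byte 4)
Byte[8]=E5: 3-byte lead, need 2 cont bytes. acc=0x5
Byte[9]=84: continuation. acc=(acc<<6)|0x04=0x144
Byte[10]=AC: continuation. acc=(acc<<6)|0x2C=0x512C
Completed: cp=U+512C (starts at byte 8)
Byte[11]=D5: 2-byte lead, need 1 cont bytes. acc=0x15
Byte[12]=87: continuation. acc=(acc<<6)|0x07=0x547
Completed: cp=U+0547 (starts at byte 11)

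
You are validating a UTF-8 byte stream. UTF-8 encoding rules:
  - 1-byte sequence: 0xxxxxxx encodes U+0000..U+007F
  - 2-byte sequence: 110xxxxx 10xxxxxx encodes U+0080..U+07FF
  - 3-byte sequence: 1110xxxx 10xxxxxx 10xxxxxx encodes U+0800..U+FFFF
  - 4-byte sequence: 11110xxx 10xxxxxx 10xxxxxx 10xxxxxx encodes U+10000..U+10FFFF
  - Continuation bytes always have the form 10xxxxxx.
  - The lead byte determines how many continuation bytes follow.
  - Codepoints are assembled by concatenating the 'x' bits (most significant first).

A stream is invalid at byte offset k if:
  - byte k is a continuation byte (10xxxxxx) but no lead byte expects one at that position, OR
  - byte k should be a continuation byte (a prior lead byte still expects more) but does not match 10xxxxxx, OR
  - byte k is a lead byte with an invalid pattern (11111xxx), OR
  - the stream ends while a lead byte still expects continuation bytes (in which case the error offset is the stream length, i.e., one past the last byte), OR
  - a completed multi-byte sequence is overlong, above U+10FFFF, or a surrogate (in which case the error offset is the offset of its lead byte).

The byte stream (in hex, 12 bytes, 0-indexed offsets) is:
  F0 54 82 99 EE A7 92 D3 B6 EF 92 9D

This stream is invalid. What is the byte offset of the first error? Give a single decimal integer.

Answer: 1

Derivation:
Byte[0]=F0: 4-byte lead, need 3 cont bytes. acc=0x0
Byte[1]=54: expected 10xxxxxx continuation. INVALID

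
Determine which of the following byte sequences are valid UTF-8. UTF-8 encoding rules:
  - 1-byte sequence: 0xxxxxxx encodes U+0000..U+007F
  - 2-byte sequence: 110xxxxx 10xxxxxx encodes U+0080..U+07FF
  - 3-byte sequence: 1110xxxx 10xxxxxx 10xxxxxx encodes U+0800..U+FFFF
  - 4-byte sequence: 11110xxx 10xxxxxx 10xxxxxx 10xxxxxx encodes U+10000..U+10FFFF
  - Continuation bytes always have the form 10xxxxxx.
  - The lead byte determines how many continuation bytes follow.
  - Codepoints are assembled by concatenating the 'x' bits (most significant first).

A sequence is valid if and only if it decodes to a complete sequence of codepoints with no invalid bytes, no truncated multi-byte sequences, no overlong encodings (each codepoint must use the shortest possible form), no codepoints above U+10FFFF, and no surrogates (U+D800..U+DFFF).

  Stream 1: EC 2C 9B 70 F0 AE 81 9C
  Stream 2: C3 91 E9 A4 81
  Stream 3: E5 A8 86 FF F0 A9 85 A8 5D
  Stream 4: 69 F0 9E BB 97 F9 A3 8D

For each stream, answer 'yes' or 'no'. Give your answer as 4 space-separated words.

Stream 1: error at byte offset 1. INVALID
Stream 2: decodes cleanly. VALID
Stream 3: error at byte offset 3. INVALID
Stream 4: error at byte offset 5. INVALID

Answer: no yes no no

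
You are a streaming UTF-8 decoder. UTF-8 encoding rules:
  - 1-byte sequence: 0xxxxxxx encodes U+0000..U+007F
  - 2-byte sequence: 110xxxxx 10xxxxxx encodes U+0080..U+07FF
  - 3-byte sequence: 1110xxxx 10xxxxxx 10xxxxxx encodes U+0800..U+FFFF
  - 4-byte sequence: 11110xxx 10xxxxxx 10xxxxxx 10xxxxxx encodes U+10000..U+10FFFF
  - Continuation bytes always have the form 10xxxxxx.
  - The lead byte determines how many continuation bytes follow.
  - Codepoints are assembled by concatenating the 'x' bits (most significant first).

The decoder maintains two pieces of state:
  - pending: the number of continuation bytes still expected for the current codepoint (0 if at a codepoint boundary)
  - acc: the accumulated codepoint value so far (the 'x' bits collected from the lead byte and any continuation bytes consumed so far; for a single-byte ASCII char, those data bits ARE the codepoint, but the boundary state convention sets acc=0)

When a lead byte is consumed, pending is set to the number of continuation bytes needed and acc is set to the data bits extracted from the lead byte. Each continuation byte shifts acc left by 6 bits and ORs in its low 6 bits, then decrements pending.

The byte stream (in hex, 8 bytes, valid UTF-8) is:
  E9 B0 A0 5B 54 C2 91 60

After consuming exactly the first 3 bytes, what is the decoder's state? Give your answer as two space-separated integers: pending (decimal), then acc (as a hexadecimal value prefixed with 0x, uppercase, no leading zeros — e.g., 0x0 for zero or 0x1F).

Answer: 0 0x9C20

Derivation:
Byte[0]=E9: 3-byte lead. pending=2, acc=0x9
Byte[1]=B0: continuation. acc=(acc<<6)|0x30=0x270, pending=1
Byte[2]=A0: continuation. acc=(acc<<6)|0x20=0x9C20, pending=0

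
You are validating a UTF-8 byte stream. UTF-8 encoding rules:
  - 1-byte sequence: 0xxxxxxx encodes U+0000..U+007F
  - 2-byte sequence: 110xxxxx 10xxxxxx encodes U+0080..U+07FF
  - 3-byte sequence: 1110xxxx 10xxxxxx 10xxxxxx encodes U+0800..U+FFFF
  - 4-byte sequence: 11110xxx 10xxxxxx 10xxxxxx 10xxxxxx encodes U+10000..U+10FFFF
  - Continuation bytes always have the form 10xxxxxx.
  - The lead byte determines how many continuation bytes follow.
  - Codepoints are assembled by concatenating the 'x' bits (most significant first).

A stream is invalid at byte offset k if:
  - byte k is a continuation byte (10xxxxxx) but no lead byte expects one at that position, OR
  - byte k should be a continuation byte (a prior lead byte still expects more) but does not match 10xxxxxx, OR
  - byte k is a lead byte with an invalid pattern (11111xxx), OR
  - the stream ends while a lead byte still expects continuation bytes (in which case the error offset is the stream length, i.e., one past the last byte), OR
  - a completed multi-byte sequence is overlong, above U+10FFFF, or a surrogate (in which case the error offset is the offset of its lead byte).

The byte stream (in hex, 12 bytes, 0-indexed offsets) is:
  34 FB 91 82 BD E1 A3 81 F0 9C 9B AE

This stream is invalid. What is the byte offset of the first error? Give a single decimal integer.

Byte[0]=34: 1-byte ASCII. cp=U+0034
Byte[1]=FB: INVALID lead byte (not 0xxx/110x/1110/11110)

Answer: 1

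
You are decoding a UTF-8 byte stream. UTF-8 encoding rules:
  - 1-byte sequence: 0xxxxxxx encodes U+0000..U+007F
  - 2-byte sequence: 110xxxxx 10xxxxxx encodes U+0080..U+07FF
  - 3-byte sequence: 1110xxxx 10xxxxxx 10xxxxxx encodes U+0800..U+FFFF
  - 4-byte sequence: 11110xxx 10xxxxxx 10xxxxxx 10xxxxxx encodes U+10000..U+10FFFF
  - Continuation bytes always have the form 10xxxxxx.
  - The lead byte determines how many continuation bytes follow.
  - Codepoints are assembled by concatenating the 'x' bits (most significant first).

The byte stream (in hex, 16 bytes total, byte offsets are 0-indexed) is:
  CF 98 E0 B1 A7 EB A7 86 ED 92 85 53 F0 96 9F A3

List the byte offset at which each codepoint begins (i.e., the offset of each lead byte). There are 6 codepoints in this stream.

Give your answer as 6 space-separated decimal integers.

Answer: 0 2 5 8 11 12

Derivation:
Byte[0]=CF: 2-byte lead, need 1 cont bytes. acc=0xF
Byte[1]=98: continuation. acc=(acc<<6)|0x18=0x3D8
Completed: cp=U+03D8 (starts at byte 0)
Byte[2]=E0: 3-byte lead, need 2 cont bytes. acc=0x0
Byte[3]=B1: continuation. acc=(acc<<6)|0x31=0x31
Byte[4]=A7: continuation. acc=(acc<<6)|0x27=0xC67
Completed: cp=U+0C67 (starts at byte 2)
Byte[5]=EB: 3-byte lead, need 2 cont bytes. acc=0xB
Byte[6]=A7: continuation. acc=(acc<<6)|0x27=0x2E7
Byte[7]=86: continuation. acc=(acc<<6)|0x06=0xB9C6
Completed: cp=U+B9C6 (starts at byte 5)
Byte[8]=ED: 3-byte lead, need 2 cont bytes. acc=0xD
Byte[9]=92: continuation. acc=(acc<<6)|0x12=0x352
Byte[10]=85: continuation. acc=(acc<<6)|0x05=0xD485
Completed: cp=U+D485 (starts at byte 8)
Byte[11]=53: 1-byte ASCII. cp=U+0053
Byte[12]=F0: 4-byte lead, need 3 cont bytes. acc=0x0
Byte[13]=96: continuation. acc=(acc<<6)|0x16=0x16
Byte[14]=9F: continuation. acc=(acc<<6)|0x1F=0x59F
Byte[15]=A3: continuation. acc=(acc<<6)|0x23=0x167E3
Completed: cp=U+167E3 (starts at byte 12)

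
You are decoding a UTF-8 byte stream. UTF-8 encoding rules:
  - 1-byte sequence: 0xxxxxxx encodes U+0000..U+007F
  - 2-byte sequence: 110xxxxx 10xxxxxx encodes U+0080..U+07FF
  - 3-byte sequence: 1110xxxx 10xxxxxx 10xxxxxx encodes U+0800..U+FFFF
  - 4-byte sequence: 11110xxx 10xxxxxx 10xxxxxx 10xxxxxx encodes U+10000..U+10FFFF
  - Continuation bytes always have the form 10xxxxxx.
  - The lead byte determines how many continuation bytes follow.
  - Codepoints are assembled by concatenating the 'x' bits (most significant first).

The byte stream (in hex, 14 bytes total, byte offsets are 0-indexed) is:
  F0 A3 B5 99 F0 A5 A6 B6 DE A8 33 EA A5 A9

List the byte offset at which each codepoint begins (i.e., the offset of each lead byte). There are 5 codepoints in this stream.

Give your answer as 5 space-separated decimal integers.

Byte[0]=F0: 4-byte lead, need 3 cont bytes. acc=0x0
Byte[1]=A3: continuation. acc=(acc<<6)|0x23=0x23
Byte[2]=B5: continuation. acc=(acc<<6)|0x35=0x8F5
Byte[3]=99: continuation. acc=(acc<<6)|0x19=0x23D59
Completed: cp=U+23D59 (starts at byte 0)
Byte[4]=F0: 4-byte lead, need 3 cont bytes. acc=0x0
Byte[5]=A5: continuation. acc=(acc<<6)|0x25=0x25
Byte[6]=A6: continuation. acc=(acc<<6)|0x26=0x966
Byte[7]=B6: continuation. acc=(acc<<6)|0x36=0x259B6
Completed: cp=U+259B6 (starts at byte 4)
Byte[8]=DE: 2-byte lead, need 1 cont bytes. acc=0x1E
Byte[9]=A8: continuation. acc=(acc<<6)|0x28=0x7A8
Completed: cp=U+07A8 (starts at byte 8)
Byte[10]=33: 1-byte ASCII. cp=U+0033
Byte[11]=EA: 3-byte lead, need 2 cont bytes. acc=0xA
Byte[12]=A5: continuation. acc=(acc<<6)|0x25=0x2A5
Byte[13]=A9: continuation. acc=(acc<<6)|0x29=0xA969
Completed: cp=U+A969 (starts at byte 11)

Answer: 0 4 8 10 11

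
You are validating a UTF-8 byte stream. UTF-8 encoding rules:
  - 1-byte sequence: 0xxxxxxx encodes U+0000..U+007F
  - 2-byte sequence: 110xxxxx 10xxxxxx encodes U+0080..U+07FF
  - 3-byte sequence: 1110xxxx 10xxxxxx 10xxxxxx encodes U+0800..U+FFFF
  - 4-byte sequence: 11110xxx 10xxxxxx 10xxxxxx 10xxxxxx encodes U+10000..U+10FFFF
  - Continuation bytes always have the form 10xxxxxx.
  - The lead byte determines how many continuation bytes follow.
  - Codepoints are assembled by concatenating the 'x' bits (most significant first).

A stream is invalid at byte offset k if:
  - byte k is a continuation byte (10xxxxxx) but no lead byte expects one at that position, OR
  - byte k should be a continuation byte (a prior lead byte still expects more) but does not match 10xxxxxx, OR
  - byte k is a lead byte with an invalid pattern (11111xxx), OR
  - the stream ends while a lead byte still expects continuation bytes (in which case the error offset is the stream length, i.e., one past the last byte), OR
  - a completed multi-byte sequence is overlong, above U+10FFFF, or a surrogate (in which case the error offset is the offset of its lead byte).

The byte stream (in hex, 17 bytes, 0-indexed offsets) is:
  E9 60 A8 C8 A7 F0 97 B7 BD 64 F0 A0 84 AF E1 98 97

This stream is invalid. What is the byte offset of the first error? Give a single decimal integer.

Byte[0]=E9: 3-byte lead, need 2 cont bytes. acc=0x9
Byte[1]=60: expected 10xxxxxx continuation. INVALID

Answer: 1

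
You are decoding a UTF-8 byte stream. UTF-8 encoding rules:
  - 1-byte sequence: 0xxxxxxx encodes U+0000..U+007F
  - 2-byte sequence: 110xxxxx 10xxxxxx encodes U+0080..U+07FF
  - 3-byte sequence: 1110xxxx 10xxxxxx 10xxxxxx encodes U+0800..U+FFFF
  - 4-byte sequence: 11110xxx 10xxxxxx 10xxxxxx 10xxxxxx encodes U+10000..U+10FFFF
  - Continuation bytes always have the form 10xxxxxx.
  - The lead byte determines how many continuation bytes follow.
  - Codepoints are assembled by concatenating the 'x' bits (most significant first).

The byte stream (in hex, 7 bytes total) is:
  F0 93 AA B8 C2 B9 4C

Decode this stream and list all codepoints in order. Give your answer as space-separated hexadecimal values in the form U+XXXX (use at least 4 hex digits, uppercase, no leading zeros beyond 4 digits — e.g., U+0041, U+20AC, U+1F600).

Answer: U+13AB8 U+00B9 U+004C

Derivation:
Byte[0]=F0: 4-byte lead, need 3 cont bytes. acc=0x0
Byte[1]=93: continuation. acc=(acc<<6)|0x13=0x13
Byte[2]=AA: continuation. acc=(acc<<6)|0x2A=0x4EA
Byte[3]=B8: continuation. acc=(acc<<6)|0x38=0x13AB8
Completed: cp=U+13AB8 (starts at byte 0)
Byte[4]=C2: 2-byte lead, need 1 cont bytes. acc=0x2
Byte[5]=B9: continuation. acc=(acc<<6)|0x39=0xB9
Completed: cp=U+00B9 (starts at byte 4)
Byte[6]=4C: 1-byte ASCII. cp=U+004C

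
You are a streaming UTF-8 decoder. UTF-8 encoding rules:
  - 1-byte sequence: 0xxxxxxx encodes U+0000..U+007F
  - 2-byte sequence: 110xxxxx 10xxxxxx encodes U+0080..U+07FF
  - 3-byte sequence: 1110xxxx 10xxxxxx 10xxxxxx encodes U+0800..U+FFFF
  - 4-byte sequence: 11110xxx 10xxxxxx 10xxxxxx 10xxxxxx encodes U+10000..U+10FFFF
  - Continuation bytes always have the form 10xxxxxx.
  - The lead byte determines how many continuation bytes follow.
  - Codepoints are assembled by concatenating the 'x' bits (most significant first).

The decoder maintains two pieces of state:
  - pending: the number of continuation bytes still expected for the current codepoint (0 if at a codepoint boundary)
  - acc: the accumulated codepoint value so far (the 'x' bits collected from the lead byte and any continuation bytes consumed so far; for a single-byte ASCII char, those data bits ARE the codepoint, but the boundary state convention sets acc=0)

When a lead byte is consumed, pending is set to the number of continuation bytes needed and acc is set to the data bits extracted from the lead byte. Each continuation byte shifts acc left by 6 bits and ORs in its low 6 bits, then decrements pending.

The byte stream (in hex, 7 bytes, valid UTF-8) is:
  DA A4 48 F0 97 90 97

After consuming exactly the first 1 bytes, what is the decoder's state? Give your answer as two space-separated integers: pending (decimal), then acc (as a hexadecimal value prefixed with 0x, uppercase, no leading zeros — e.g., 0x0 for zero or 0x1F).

Byte[0]=DA: 2-byte lead. pending=1, acc=0x1A

Answer: 1 0x1A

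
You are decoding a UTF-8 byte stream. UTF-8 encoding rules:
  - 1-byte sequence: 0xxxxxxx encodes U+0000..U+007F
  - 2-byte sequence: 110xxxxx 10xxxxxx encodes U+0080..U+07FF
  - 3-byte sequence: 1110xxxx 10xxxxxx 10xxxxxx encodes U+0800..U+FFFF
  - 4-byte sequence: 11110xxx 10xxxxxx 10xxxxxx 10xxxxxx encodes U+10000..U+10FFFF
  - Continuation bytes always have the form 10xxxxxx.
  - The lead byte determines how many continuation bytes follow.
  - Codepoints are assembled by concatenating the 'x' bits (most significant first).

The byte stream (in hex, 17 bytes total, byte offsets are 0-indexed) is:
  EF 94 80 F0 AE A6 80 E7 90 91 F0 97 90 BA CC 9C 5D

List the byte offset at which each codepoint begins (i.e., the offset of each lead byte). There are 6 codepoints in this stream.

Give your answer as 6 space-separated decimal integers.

Answer: 0 3 7 10 14 16

Derivation:
Byte[0]=EF: 3-byte lead, need 2 cont bytes. acc=0xF
Byte[1]=94: continuation. acc=(acc<<6)|0x14=0x3D4
Byte[2]=80: continuation. acc=(acc<<6)|0x00=0xF500
Completed: cp=U+F500 (starts at byte 0)
Byte[3]=F0: 4-byte lead, need 3 cont bytes. acc=0x0
Byte[4]=AE: continuation. acc=(acc<<6)|0x2E=0x2E
Byte[5]=A6: continuation. acc=(acc<<6)|0x26=0xBA6
Byte[6]=80: continuation. acc=(acc<<6)|0x00=0x2E980
Completed: cp=U+2E980 (starts at byte 3)
Byte[7]=E7: 3-byte lead, need 2 cont bytes. acc=0x7
Byte[8]=90: continuation. acc=(acc<<6)|0x10=0x1D0
Byte[9]=91: continuation. acc=(acc<<6)|0x11=0x7411
Completed: cp=U+7411 (starts at byte 7)
Byte[10]=F0: 4-byte lead, need 3 cont bytes. acc=0x0
Byte[11]=97: continuation. acc=(acc<<6)|0x17=0x17
Byte[12]=90: continuation. acc=(acc<<6)|0x10=0x5D0
Byte[13]=BA: continuation. acc=(acc<<6)|0x3A=0x1743A
Completed: cp=U+1743A (starts at byte 10)
Byte[14]=CC: 2-byte lead, need 1 cont bytes. acc=0xC
Byte[15]=9C: continuation. acc=(acc<<6)|0x1C=0x31C
Completed: cp=U+031C (starts at byte 14)
Byte[16]=5D: 1-byte ASCII. cp=U+005D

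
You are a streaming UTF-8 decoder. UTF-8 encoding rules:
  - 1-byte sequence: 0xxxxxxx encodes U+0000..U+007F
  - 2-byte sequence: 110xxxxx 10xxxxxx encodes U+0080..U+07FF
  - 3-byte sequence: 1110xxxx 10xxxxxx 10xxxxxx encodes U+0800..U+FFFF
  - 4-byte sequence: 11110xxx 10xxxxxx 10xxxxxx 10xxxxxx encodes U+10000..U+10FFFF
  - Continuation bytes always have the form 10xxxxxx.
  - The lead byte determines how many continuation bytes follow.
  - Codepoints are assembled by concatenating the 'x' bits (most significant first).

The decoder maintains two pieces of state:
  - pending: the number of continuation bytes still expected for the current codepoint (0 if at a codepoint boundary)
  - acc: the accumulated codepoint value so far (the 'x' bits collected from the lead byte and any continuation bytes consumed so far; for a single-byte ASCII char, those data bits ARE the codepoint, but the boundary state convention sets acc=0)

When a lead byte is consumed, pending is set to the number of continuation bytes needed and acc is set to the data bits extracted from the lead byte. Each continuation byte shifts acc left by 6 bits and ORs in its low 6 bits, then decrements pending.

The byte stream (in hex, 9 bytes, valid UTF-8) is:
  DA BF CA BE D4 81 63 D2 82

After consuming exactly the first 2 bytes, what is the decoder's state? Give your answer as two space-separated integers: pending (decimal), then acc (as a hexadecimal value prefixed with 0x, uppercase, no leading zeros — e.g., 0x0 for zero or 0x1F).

Answer: 0 0x6BF

Derivation:
Byte[0]=DA: 2-byte lead. pending=1, acc=0x1A
Byte[1]=BF: continuation. acc=(acc<<6)|0x3F=0x6BF, pending=0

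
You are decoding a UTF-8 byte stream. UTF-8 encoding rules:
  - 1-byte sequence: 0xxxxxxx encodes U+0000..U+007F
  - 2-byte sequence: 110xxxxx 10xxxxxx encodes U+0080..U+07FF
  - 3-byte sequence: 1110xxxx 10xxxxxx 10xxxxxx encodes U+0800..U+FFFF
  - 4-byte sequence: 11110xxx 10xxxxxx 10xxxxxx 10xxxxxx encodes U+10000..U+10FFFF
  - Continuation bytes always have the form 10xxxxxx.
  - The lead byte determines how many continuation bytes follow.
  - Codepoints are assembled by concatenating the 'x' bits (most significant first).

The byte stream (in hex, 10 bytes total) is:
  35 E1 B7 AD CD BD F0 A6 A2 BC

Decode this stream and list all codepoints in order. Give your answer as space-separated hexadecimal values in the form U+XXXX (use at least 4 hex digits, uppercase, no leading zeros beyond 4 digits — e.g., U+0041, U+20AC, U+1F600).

Byte[0]=35: 1-byte ASCII. cp=U+0035
Byte[1]=E1: 3-byte lead, need 2 cont bytes. acc=0x1
Byte[2]=B7: continuation. acc=(acc<<6)|0x37=0x77
Byte[3]=AD: continuation. acc=(acc<<6)|0x2D=0x1DED
Completed: cp=U+1DED (starts at byte 1)
Byte[4]=CD: 2-byte lead, need 1 cont bytes. acc=0xD
Byte[5]=BD: continuation. acc=(acc<<6)|0x3D=0x37D
Completed: cp=U+037D (starts at byte 4)
Byte[6]=F0: 4-byte lead, need 3 cont bytes. acc=0x0
Byte[7]=A6: continuation. acc=(acc<<6)|0x26=0x26
Byte[8]=A2: continuation. acc=(acc<<6)|0x22=0x9A2
Byte[9]=BC: continuation. acc=(acc<<6)|0x3C=0x268BC
Completed: cp=U+268BC (starts at byte 6)

Answer: U+0035 U+1DED U+037D U+268BC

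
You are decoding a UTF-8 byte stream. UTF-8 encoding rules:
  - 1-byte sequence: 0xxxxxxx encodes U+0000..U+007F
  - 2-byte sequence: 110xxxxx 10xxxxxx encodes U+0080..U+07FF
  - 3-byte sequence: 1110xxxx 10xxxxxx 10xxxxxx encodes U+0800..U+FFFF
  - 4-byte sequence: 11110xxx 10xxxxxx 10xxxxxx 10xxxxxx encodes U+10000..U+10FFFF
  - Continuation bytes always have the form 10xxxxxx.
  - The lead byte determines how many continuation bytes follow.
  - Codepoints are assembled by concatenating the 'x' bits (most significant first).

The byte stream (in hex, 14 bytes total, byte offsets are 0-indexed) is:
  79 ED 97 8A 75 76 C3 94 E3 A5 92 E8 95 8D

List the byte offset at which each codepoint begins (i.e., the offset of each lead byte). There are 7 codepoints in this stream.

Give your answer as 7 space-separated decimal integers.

Byte[0]=79: 1-byte ASCII. cp=U+0079
Byte[1]=ED: 3-byte lead, need 2 cont bytes. acc=0xD
Byte[2]=97: continuation. acc=(acc<<6)|0x17=0x357
Byte[3]=8A: continuation. acc=(acc<<6)|0x0A=0xD5CA
Completed: cp=U+D5CA (starts at byte 1)
Byte[4]=75: 1-byte ASCII. cp=U+0075
Byte[5]=76: 1-byte ASCII. cp=U+0076
Byte[6]=C3: 2-byte lead, need 1 cont bytes. acc=0x3
Byte[7]=94: continuation. acc=(acc<<6)|0x14=0xD4
Completed: cp=U+00D4 (starts at byte 6)
Byte[8]=E3: 3-byte lead, need 2 cont bytes. acc=0x3
Byte[9]=A5: continuation. acc=(acc<<6)|0x25=0xE5
Byte[10]=92: continuation. acc=(acc<<6)|0x12=0x3952
Completed: cp=U+3952 (starts at byte 8)
Byte[11]=E8: 3-byte lead, need 2 cont bytes. acc=0x8
Byte[12]=95: continuation. acc=(acc<<6)|0x15=0x215
Byte[13]=8D: continuation. acc=(acc<<6)|0x0D=0x854D
Completed: cp=U+854D (starts at byte 11)

Answer: 0 1 4 5 6 8 11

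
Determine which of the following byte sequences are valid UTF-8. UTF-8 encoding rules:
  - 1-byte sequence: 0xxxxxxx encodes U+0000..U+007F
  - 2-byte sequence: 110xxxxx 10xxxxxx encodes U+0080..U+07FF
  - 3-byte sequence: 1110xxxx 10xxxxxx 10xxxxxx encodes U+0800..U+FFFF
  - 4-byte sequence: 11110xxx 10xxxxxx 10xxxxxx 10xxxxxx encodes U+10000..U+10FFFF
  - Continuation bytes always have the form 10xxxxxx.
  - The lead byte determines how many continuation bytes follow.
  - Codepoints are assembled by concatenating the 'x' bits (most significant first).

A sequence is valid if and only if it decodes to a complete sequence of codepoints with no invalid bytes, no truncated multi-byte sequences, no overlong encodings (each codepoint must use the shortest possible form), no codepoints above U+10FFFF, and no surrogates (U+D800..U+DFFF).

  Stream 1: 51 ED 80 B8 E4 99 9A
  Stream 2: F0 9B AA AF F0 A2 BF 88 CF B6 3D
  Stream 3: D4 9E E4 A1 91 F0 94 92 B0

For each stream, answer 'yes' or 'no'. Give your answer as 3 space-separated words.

Stream 1: decodes cleanly. VALID
Stream 2: decodes cleanly. VALID
Stream 3: decodes cleanly. VALID

Answer: yes yes yes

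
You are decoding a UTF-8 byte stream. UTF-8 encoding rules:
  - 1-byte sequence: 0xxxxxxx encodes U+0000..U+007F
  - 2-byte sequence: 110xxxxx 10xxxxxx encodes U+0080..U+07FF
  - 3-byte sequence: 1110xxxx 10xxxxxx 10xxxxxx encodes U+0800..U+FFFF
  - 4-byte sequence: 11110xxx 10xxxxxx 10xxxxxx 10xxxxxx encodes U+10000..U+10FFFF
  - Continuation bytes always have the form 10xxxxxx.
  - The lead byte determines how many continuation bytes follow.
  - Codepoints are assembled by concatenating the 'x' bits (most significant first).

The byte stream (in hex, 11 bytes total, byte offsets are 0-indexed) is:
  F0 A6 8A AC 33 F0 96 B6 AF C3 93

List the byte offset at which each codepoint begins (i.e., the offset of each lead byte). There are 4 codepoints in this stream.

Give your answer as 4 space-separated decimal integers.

Answer: 0 4 5 9

Derivation:
Byte[0]=F0: 4-byte lead, need 3 cont bytes. acc=0x0
Byte[1]=A6: continuation. acc=(acc<<6)|0x26=0x26
Byte[2]=8A: continuation. acc=(acc<<6)|0x0A=0x98A
Byte[3]=AC: continuation. acc=(acc<<6)|0x2C=0x262AC
Completed: cp=U+262AC (starts at byte 0)
Byte[4]=33: 1-byte ASCII. cp=U+0033
Byte[5]=F0: 4-byte lead, need 3 cont bytes. acc=0x0
Byte[6]=96: continuation. acc=(acc<<6)|0x16=0x16
Byte[7]=B6: continuation. acc=(acc<<6)|0x36=0x5B6
Byte[8]=AF: continuation. acc=(acc<<6)|0x2F=0x16DAF
Completed: cp=U+16DAF (starts at byte 5)
Byte[9]=C3: 2-byte lead, need 1 cont bytes. acc=0x3
Byte[10]=93: continuation. acc=(acc<<6)|0x13=0xD3
Completed: cp=U+00D3 (starts at byte 9)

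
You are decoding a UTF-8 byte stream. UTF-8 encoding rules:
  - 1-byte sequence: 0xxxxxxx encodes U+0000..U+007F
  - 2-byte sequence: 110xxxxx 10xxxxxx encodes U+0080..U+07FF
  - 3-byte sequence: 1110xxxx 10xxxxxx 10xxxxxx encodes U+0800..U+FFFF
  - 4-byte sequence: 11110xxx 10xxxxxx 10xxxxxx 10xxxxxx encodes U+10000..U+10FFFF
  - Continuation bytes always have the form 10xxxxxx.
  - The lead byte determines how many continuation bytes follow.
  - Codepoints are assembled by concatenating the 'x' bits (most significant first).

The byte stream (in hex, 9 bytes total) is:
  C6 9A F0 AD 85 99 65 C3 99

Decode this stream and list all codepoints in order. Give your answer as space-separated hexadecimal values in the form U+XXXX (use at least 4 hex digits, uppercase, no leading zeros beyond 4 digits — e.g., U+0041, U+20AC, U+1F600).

Byte[0]=C6: 2-byte lead, need 1 cont bytes. acc=0x6
Byte[1]=9A: continuation. acc=(acc<<6)|0x1A=0x19A
Completed: cp=U+019A (starts at byte 0)
Byte[2]=F0: 4-byte lead, need 3 cont bytes. acc=0x0
Byte[3]=AD: continuation. acc=(acc<<6)|0x2D=0x2D
Byte[4]=85: continuation. acc=(acc<<6)|0x05=0xB45
Byte[5]=99: continuation. acc=(acc<<6)|0x19=0x2D159
Completed: cp=U+2D159 (starts at byte 2)
Byte[6]=65: 1-byte ASCII. cp=U+0065
Byte[7]=C3: 2-byte lead, need 1 cont bytes. acc=0x3
Byte[8]=99: continuation. acc=(acc<<6)|0x19=0xD9
Completed: cp=U+00D9 (starts at byte 7)

Answer: U+019A U+2D159 U+0065 U+00D9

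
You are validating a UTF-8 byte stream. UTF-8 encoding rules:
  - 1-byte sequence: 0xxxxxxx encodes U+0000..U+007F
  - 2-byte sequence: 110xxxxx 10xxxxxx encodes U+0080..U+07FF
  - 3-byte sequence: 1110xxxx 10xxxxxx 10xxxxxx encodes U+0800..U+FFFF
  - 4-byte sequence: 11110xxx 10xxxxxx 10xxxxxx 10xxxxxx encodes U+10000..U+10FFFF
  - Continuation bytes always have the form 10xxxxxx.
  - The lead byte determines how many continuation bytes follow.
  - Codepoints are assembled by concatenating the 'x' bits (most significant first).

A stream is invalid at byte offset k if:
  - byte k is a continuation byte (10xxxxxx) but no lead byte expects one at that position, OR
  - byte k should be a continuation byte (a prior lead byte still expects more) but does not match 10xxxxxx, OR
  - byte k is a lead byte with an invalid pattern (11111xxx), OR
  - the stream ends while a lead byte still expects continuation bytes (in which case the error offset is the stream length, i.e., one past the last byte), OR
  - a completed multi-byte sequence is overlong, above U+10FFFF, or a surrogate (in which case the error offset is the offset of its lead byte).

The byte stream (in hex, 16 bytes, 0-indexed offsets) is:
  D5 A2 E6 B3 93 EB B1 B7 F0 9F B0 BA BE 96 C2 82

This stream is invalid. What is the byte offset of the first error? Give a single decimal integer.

Byte[0]=D5: 2-byte lead, need 1 cont bytes. acc=0x15
Byte[1]=A2: continuation. acc=(acc<<6)|0x22=0x562
Completed: cp=U+0562 (starts at byte 0)
Byte[2]=E6: 3-byte lead, need 2 cont bytes. acc=0x6
Byte[3]=B3: continuation. acc=(acc<<6)|0x33=0x1B3
Byte[4]=93: continuation. acc=(acc<<6)|0x13=0x6CD3
Completed: cp=U+6CD3 (starts at byte 2)
Byte[5]=EB: 3-byte lead, need 2 cont bytes. acc=0xB
Byte[6]=B1: continuation. acc=(acc<<6)|0x31=0x2F1
Byte[7]=B7: continuation. acc=(acc<<6)|0x37=0xBC77
Completed: cp=U+BC77 (starts at byte 5)
Byte[8]=F0: 4-byte lead, need 3 cont bytes. acc=0x0
Byte[9]=9F: continuation. acc=(acc<<6)|0x1F=0x1F
Byte[10]=B0: continuation. acc=(acc<<6)|0x30=0x7F0
Byte[11]=BA: continuation. acc=(acc<<6)|0x3A=0x1FC3A
Completed: cp=U+1FC3A (starts at byte 8)
Byte[12]=BE: INVALID lead byte (not 0xxx/110x/1110/11110)

Answer: 12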